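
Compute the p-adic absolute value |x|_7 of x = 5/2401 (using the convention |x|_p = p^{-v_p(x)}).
|5/2401|_7 = 2401

Step 1 — compute v_7(x) by factoring powers of 7 out of the numerator and denominator: v_7(5/2401) = -4. Step 2 — apply |x|_p = p^{-v_p(x)} = 7^{4} = 2401.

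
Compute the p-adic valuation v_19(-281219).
v_19(-281219) = 3

v_19(n) is the largest exponent k such that 19^k divides n. Factor out: -281219 = -19^3 · 41. (Sign doesn't affect v_p.) So v_19(-281219) = 3.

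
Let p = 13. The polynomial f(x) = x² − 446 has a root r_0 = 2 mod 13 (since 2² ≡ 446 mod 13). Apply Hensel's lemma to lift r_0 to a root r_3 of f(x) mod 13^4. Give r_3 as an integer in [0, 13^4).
r_3 = 1042 (mod 28561)

Hensel's recurrence: r_{i+1} = r_i − f(r_i)·(f′(r_i))^{-1} mod 13^{i+2}, with f′(x) = 2x. Iterate:
  r_0 = 2 (mod 13)
  r_1 = 28 (mod 169)
  r_2 = 1042 (mod 2197)
  r_3 = 1042 (mod 28561)
Final: r_3 = 1042, and one checks f(r_3) ≡ 0 mod 13^4.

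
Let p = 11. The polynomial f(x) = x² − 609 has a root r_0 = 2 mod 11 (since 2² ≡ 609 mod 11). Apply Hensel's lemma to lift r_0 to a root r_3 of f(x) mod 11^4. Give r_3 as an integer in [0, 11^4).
r_3 = 11134 (mod 14641)

Hensel's recurrence: r_{i+1} = r_i − f(r_i)·(f′(r_i))^{-1} mod 11^{i+2}, with f′(x) = 2x. Iterate:
  r_0 = 2 (mod 11)
  r_1 = 2 (mod 121)
  r_2 = 486 (mod 1331)
  r_3 = 11134 (mod 14641)
Final: r_3 = 11134, and one checks f(r_3) ≡ 0 mod 11^4.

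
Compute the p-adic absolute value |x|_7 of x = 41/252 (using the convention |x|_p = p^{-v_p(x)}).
|41/252|_7 = 7

Step 1 — compute v_7(x) by factoring powers of 7 out of the numerator and denominator: v_7(41/252) = -1. Step 2 — apply |x|_p = p^{-v_p(x)} = 7^{1} = 7.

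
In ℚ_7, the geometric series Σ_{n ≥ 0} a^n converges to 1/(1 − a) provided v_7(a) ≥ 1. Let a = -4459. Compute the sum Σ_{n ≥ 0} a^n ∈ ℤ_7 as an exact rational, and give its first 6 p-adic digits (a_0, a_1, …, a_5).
Σ a^n = 1/(1 − a) = 1/4460;  first 6 digits = (1, 0, 0, 1, 5, 6)

v_7(a) = 3 ≥ 1, so the series converges in ℤ_7 to 1/(1 − a) = 1/(1 − (-4459)) = 1/4460. Expand this rational in ℤ_7: compute digits iteratively via d_i = x_i mod 7, x_{i+1} = (x_i − d_i)/7. The first 6 digits are (1, 0, 0, 1, 5, 6).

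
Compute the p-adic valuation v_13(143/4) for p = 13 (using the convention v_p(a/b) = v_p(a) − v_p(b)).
v_13(143/4) = 1

Factor powers of 13 from the numerator and denominator of the reduced fraction: 143 = 13^1 · 11 and 4 = 13^0 · 4. Apply v_p(a/b) = v_p(a) − v_p(b): v_13(143/4) = 1 − 0 = 1.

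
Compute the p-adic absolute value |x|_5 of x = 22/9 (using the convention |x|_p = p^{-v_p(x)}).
|22/9|_5 = 1

Step 1 — compute v_5(x) by factoring powers of 5 out of the numerator and denominator: v_5(22/9) = 0. Step 2 — apply |x|_p = p^{-v_p(x)} = 5^{0} = 1.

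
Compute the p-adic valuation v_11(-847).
v_11(-847) = 2

v_11(n) is the largest exponent k such that 11^k divides n. Factor out: -847 = -11^2 · 7. (Sign doesn't affect v_p.) So v_11(-847) = 2.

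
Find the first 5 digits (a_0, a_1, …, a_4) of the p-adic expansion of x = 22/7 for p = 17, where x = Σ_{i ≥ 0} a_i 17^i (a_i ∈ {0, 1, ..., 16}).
(a_0, …, a_4) = (8, 7, 2, 12, 9)

v_17(22/7) = 0 (numerator and denominator both coprime to 17), so x ∈ ℤ_17^×. Compute digits iteratively via a_i = x_i mod 17, x_{i+1} = (x_i − a_i)/17, with x_0 = x:
  x_0 = 22/7;  a_0 = 8;  x_1 = (x_0 − 8)/17 = -2/7
  x_1 = -2/7;  a_1 = 7;  x_2 = (x_1 − 7)/17 = -3/7
  x_2 = -3/7;  a_2 = 2;  x_3 = (x_2 − 2)/17 = -1/7
  x_3 = -1/7;  a_3 = 12;  x_4 = (x_3 − 12)/17 = -5/7
  x_4 = -5/7;  a_4 = 9;  x_5 = (x_4 − 9)/17 = -4/7
Digits: (8, 7, 2, 12, 9).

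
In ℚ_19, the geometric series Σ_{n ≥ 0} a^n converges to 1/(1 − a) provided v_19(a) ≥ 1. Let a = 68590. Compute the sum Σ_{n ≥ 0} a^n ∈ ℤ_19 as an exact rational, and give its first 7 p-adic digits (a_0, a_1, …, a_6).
Σ a^n = 1/(1 − a) = -1/68589;  first 7 digits = (1, 0, 0, 10, 0, 0, 5)

v_19(a) = 3 ≥ 1, so the series converges in ℤ_19 to 1/(1 − a) = 1/(1 − 68590) = -1/68589. Expand this rational in ℤ_19: compute digits iteratively via d_i = x_i mod 19, x_{i+1} = (x_i − d_i)/19. The first 7 digits are (1, 0, 0, 10, 0, 0, 5).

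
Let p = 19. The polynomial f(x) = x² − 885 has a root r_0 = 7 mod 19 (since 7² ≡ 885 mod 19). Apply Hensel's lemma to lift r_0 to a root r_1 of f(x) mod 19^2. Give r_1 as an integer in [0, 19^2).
r_1 = 273 (mod 361)

Hensel's recurrence: r_{i+1} = r_i − f(r_i)·(f′(r_i))^{-1} mod 19^{i+2}, with f′(x) = 2x. Iterate:
  r_0 = 7 (mod 19)
  r_1 = 273 (mod 361)
Final: r_1 = 273, and one checks f(r_1) ≡ 0 mod 19^2.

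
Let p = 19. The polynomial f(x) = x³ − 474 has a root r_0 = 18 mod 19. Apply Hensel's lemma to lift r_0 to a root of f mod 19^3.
r_2 = 6174 (mod 6859)

Hensel: r_{i+1} = r_i − f(r_i)/f′(r_i) mod 19^{i+2}, where f′(x) = 3x². Iterate:
  r_0 = 18 (mod 19)
  r_1 = 37 (mod 361)
  r_2 = 6174 (mod 6859)
Final: r = 6174 with f(r) ≡ 0 mod 19^3.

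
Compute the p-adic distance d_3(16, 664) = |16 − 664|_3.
d_3(16, 664) = 1/81

Step 1 — x − y = 16 − 664 = -648. Step 2 — v_3(-648) = 4 (factor: -648 = −(3^4 · 8); the sign does not affect v_p). Step 3 — |x − y|_3 = 3^{-4} = 1/81.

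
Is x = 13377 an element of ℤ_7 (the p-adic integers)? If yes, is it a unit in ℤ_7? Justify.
x ∈ ℤ_7 but not a unit; v_7(x) = 3 > 0

ℤ_7 = {x ∈ ℚ_7 : v_7(x) ≥ 0} and ℤ_7^× = {x ∈ ℤ_7 : v_7(x) = 0}. Here v_7(13377) = v_7(num) − v_7(den) = 3; compare against these criteria.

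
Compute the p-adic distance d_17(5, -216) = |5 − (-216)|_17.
d_17(5, -216) = 1/17

Step 1 — x − y = 5 − (-216) = 221. Step 2 — v_17(221) = 1 (factor: 221 = (17^1 · 13); the sign does not affect v_p). Step 3 — |x − y|_17 = 17^{-1} = 1/17.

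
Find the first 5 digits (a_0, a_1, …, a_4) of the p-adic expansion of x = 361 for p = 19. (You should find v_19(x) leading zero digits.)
(a_0, …, a_4) = (0, 0, 1, 0, 0)

v_19(361) = 2, so a_0 = ... = a_1 = 0. Factor out: x = 19^2 · u with u = 1 a unit in ℤ_19. Expand u iteratively via a_{v+i} = u_i mod 19, u_{i+1} = (u_i − a_{v+i})/19:
  u_0 = 1;  a_2 = 1;  u_1 = (u_0 − 1)/19 = 0
  u_1 = 0;  a_3 = 0;  u_2 = (u_1 − 0)/19 = 0
  u_2 = 0;  a_4 = 0;  u_3 = (u_2 − 0)/19 = 0
Digits: (0, 0, 1, 0, 0).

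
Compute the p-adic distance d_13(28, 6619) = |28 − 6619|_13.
d_13(28, 6619) = 1/2197

Step 1 — x − y = 28 − 6619 = -6591. Step 2 — v_13(-6591) = 3 (factor: -6591 = −(13^3 · 3); the sign does not affect v_p). Step 3 — |x − y|_13 = 13^{-3} = 1/2197.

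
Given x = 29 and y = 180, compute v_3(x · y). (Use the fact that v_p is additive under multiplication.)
v_3(5220) = 2

v_p(x) = 0 (factor: 29 = 3^0 · 29); v_p(y) = 2 (factor: 180 = 3^2 · 20). Additivity: v_p(xy) = v_p(x) + v_p(y) = 0 + 2 = 2. (Direct check: xy = 5220 = 3^2 · (580).)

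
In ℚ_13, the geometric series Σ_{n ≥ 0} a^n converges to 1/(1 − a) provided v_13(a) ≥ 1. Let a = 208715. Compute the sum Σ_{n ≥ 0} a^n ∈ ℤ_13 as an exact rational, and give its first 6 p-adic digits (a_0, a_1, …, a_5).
Σ a^n = 1/(1 − a) = -1/208714;  first 6 digits = (1, 0, 0, 4, 7, 0)

v_13(a) = 3 ≥ 1, so the series converges in ℤ_13 to 1/(1 − a) = 1/(1 − 208715) = -1/208714. Expand this rational in ℤ_13: compute digits iteratively via d_i = x_i mod 13, x_{i+1} = (x_i − d_i)/13. The first 6 digits are (1, 0, 0, 4, 7, 0).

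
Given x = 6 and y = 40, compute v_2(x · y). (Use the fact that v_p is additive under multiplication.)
v_2(240) = 4

v_p(x) = 1 (factor: 6 = 2^1 · 3); v_p(y) = 3 (factor: 40 = 2^3 · 5). Additivity: v_p(xy) = v_p(x) + v_p(y) = 1 + 3 = 4. (Direct check: xy = 240 = 2^4 · (15).)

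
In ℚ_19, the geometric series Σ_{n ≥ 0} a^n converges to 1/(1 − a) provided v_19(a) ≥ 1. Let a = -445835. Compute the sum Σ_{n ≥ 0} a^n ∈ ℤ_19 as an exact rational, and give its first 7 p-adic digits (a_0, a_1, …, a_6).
Σ a^n = 1/(1 − a) = 1/445836;  first 7 digits = (1, 0, 0, 11, 15, 18, 6)

v_19(a) = 3 ≥ 1, so the series converges in ℤ_19 to 1/(1 − a) = 1/(1 − (-445835)) = 1/445836. Expand this rational in ℤ_19: compute digits iteratively via d_i = x_i mod 19, x_{i+1} = (x_i − d_i)/19. The first 7 digits are (1, 0, 0, 11, 15, 18, 6).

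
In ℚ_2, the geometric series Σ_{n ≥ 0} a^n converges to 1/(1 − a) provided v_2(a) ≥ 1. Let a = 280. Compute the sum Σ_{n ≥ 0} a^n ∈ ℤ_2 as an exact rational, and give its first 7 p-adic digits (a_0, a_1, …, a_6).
Σ a^n = 1/(1 − a) = -1/279;  first 7 digits = (1, 0, 0, 1, 1, 0, 1)

v_2(a) = 3 ≥ 1, so the series converges in ℤ_2 to 1/(1 − a) = 1/(1 − 280) = -1/279. Expand this rational in ℤ_2: compute digits iteratively via d_i = x_i mod 2, x_{i+1} = (x_i − d_i)/2. The first 7 digits are (1, 0, 0, 1, 1, 0, 1).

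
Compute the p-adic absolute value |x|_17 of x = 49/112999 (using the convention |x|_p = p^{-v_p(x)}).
|49/112999|_17 = 4913

Step 1 — compute v_17(x) by factoring powers of 17 out of the numerator and denominator: v_17(49/112999) = -3. Step 2 — apply |x|_p = p^{-v_p(x)} = 17^{3} = 4913.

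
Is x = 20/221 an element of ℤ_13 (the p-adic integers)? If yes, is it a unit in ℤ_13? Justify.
x ∉ ℤ_13 (v_13(x) = -1 < 0)

ℤ_13 = {x ∈ ℚ_13 : v_13(x) ≥ 0} and ℤ_13^× = {x ∈ ℤ_13 : v_13(x) = 0}. Here v_13(20/221) = v_13(num) − v_13(den) = -1; compare against these criteria.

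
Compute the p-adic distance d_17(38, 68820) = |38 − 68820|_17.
d_17(38, 68820) = 1/4913

Step 1 — x − y = 38 − 68820 = -68782. Step 2 — v_17(-68782) = 3 (factor: -68782 = −(17^3 · 14); the sign does not affect v_p). Step 3 — |x − y|_17 = 17^{-3} = 1/4913.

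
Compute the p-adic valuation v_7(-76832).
v_7(-76832) = 4

v_7(n) is the largest exponent k such that 7^k divides n. Factor out: -76832 = -7^4 · 32. (Sign doesn't affect v_p.) So v_7(-76832) = 4.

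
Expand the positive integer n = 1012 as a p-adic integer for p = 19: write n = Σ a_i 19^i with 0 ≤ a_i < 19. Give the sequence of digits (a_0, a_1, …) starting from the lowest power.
(a_0, a_1, …) = (5, 15, 2)

Repeated division by 19 gives the digits low-to-high: 1012 = 5 + 15·19^1 + 2·19^2. Digit sequence: (5, 15, 2).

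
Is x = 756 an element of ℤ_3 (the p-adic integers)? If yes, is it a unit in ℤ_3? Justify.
x ∈ ℤ_3 but not a unit; v_3(x) = 3 > 0

ℤ_3 = {x ∈ ℚ_3 : v_3(x) ≥ 0} and ℤ_3^× = {x ∈ ℤ_3 : v_3(x) = 0}. Here v_3(756) = v_3(num) − v_3(den) = 3; compare against these criteria.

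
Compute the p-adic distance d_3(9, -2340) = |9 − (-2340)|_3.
d_3(9, -2340) = 1/81

Step 1 — x − y = 9 − (-2340) = 2349. Step 2 — v_3(2349) = 4 (factor: 2349 = (3^4 · 29); the sign does not affect v_p). Step 3 — |x − y|_3 = 3^{-4} = 1/81.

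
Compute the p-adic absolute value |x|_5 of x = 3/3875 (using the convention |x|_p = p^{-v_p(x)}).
|3/3875|_5 = 125

Step 1 — compute v_5(x) by factoring powers of 5 out of the numerator and denominator: v_5(3/3875) = -3. Step 2 — apply |x|_p = p^{-v_p(x)} = 5^{3} = 125.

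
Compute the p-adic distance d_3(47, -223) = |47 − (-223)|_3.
d_3(47, -223) = 1/27

Step 1 — x − y = 47 − (-223) = 270. Step 2 — v_3(270) = 3 (factor: 270 = (3^3 · 10); the sign does not affect v_p). Step 3 — |x − y|_3 = 3^{-3} = 1/27.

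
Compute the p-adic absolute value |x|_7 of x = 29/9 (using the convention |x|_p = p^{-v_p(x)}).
|29/9|_7 = 1

Step 1 — compute v_7(x) by factoring powers of 7 out of the numerator and denominator: v_7(29/9) = 0. Step 2 — apply |x|_p = p^{-v_p(x)} = 7^{0} = 1.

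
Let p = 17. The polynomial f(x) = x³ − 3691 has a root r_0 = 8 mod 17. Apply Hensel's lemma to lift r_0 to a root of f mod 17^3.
r_2 = 2609 (mod 4913)

Hensel: r_{i+1} = r_i − f(r_i)/f′(r_i) mod 17^{i+2}, where f′(x) = 3x². Iterate:
  r_0 = 8 (mod 17)
  r_1 = 8 (mod 289)
  r_2 = 2609 (mod 4913)
Final: r = 2609 with f(r) ≡ 0 mod 17^3.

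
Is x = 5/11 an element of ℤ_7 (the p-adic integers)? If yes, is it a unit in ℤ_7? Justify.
x ∈ ℤ_7^× (unit); v_7(x) = 0

ℤ_7 = {x ∈ ℚ_7 : v_7(x) ≥ 0} and ℤ_7^× = {x ∈ ℤ_7 : v_7(x) = 0}. Here v_7(5/11) = v_7(num) − v_7(den) = 0; compare against these criteria.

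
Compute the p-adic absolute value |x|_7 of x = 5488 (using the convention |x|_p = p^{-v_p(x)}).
|5488|_7 = 1/343

Step 1 — compute v_7(x) by factoring powers of 7 out of the numerator and denominator: v_7(5488) = 3. Step 2 — apply |x|_p = p^{-v_p(x)} = 7^{-3} = 1/343.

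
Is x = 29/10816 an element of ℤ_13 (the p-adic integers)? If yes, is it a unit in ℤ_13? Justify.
x ∉ ℤ_13 (v_13(x) = -2 < 0)

ℤ_13 = {x ∈ ℚ_13 : v_13(x) ≥ 0} and ℤ_13^× = {x ∈ ℤ_13 : v_13(x) = 0}. Here v_13(29/10816) = v_13(num) − v_13(den) = -2; compare against these criteria.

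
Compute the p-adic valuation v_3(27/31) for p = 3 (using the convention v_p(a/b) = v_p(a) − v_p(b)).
v_3(27/31) = 3

Factor powers of 3 from the numerator and denominator of the reduced fraction: 27 = 3^3 · 1 and 31 = 3^0 · 31. Apply v_p(a/b) = v_p(a) − v_p(b): v_3(27/31) = 3 − 0 = 3.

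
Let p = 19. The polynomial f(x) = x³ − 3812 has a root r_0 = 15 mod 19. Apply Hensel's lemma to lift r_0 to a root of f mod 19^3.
r_2 = 528 (mod 6859)

Hensel: r_{i+1} = r_i − f(r_i)/f′(r_i) mod 19^{i+2}, where f′(x) = 3x². Iterate:
  r_0 = 15 (mod 19)
  r_1 = 167 (mod 361)
  r_2 = 528 (mod 6859)
Final: r = 528 with f(r) ≡ 0 mod 19^3.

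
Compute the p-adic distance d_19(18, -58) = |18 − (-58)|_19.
d_19(18, -58) = 1/19

Step 1 — x − y = 18 − (-58) = 76. Step 2 — v_19(76) = 1 (factor: 76 = (19^1 · 4); the sign does not affect v_p). Step 3 — |x − y|_19 = 19^{-1} = 1/19.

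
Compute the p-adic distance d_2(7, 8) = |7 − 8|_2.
d_2(7, 8) = 1

Step 1 — x − y = 7 − 8 = -1. Step 2 — v_2(-1) = 0 (factor: -1 = −(2^0 · 1); the sign does not affect v_p). Step 3 — |x − y|_2 = 2^{0} = 1.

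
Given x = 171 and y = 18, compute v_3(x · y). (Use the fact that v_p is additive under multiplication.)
v_3(3078) = 4

v_p(x) = 2 (factor: 171 = 3^2 · 19); v_p(y) = 2 (factor: 18 = 3^2 · 2). Additivity: v_p(xy) = v_p(x) + v_p(y) = 2 + 2 = 4. (Direct check: xy = 3078 = 3^4 · (38).)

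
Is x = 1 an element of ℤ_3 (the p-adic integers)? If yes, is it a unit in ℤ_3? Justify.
x ∈ ℤ_3^× (unit); v_3(x) = 0

ℤ_3 = {x ∈ ℚ_3 : v_3(x) ≥ 0} and ℤ_3^× = {x ∈ ℤ_3 : v_3(x) = 0}. Here v_3(1) = v_3(num) − v_3(den) = 0; compare against these criteria.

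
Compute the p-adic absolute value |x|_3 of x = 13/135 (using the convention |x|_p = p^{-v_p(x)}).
|13/135|_3 = 27

Step 1 — compute v_3(x) by factoring powers of 3 out of the numerator and denominator: v_3(13/135) = -3. Step 2 — apply |x|_p = p^{-v_p(x)} = 3^{3} = 27.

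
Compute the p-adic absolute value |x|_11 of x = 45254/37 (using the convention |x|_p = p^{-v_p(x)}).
|45254/37|_11 = 1/1331

Step 1 — compute v_11(x) by factoring powers of 11 out of the numerator and denominator: v_11(45254/37) = 3. Step 2 — apply |x|_p = p^{-v_p(x)} = 11^{-3} = 1/1331.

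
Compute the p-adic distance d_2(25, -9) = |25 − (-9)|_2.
d_2(25, -9) = 1/2

Step 1 — x − y = 25 − (-9) = 34. Step 2 — v_2(34) = 1 (factor: 34 = (2^1 · 17); the sign does not affect v_p). Step 3 — |x − y|_2 = 2^{-1} = 1/2.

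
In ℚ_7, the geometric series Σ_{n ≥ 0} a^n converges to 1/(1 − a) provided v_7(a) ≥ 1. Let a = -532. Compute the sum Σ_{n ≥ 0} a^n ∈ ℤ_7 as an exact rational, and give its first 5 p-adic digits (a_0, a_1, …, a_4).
Σ a^n = 1/(1 − a) = 1/533;  first 5 digits = (1, 1, 4, 5, 1)

v_7(a) = 1 ≥ 1, so the series converges in ℤ_7 to 1/(1 − a) = 1/(1 − (-532)) = 1/533. Expand this rational in ℤ_7: compute digits iteratively via d_i = x_i mod 7, x_{i+1} = (x_i − d_i)/7. The first 5 digits are (1, 1, 4, 5, 1).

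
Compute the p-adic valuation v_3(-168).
v_3(-168) = 1

v_3(n) is the largest exponent k such that 3^k divides n. Factor out: -168 = -3^1 · 56. (Sign doesn't affect v_p.) So v_3(-168) = 1.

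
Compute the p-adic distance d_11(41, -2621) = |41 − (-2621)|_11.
d_11(41, -2621) = 1/1331

Step 1 — x − y = 41 − (-2621) = 2662. Step 2 — v_11(2662) = 3 (factor: 2662 = (11^3 · 2); the sign does not affect v_p). Step 3 — |x − y|_11 = 11^{-3} = 1/1331.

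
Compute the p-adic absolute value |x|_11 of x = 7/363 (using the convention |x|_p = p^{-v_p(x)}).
|7/363|_11 = 121

Step 1 — compute v_11(x) by factoring powers of 11 out of the numerator and denominator: v_11(7/363) = -2. Step 2 — apply |x|_p = p^{-v_p(x)} = 11^{2} = 121.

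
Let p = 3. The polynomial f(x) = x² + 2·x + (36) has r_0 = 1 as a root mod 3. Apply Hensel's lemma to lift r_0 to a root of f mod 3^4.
r_3 = 16 (mod 81)

Hensel: r_{i+1} = r_i − f(r_i)·(f′(r_i))^{-1} mod 3^{i+2}, f′(x) = 2x + 2. Iterate:
  r_0 = 1 (mod 3)
  r_1 = 7 (mod 9)
  r_2 = 16 (mod 27)
  r_3 = 16 (mod 81)
Final: r = 16 satisfies f(r) ≡ 0 mod 3^4.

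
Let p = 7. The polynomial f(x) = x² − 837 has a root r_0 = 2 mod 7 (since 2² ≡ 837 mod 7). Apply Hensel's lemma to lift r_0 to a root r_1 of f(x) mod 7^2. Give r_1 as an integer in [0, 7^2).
r_1 = 2 (mod 49)

Hensel's recurrence: r_{i+1} = r_i − f(r_i)·(f′(r_i))^{-1} mod 7^{i+2}, with f′(x) = 2x. Iterate:
  r_0 = 2 (mod 7)
  r_1 = 2 (mod 49)
Final: r_1 = 2, and one checks f(r_1) ≡ 0 mod 7^2.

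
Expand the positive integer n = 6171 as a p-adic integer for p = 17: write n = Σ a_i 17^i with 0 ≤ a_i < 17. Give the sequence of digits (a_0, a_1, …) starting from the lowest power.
(a_0, a_1, …) = (0, 6, 4, 1)

Repeated division by 17 gives the digits low-to-high: 6171 = 6·17^1 + 4·17^2 + 1·17^3. Digit sequence: (0, 6, 4, 1).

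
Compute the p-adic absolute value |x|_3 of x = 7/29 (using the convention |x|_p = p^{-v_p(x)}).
|7/29|_3 = 1

Step 1 — compute v_3(x) by factoring powers of 3 out of the numerator and denominator: v_3(7/29) = 0. Step 2 — apply |x|_p = p^{-v_p(x)} = 3^{0} = 1.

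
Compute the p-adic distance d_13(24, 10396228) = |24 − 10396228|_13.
d_13(24, 10396228) = 1/371293

Step 1 — x − y = 24 − 10396228 = -10396204. Step 2 — v_13(-10396204) = 5 (factor: -10396204 = −(13^5 · 28); the sign does not affect v_p). Step 3 — |x − y|_13 = 13^{-5} = 1/371293.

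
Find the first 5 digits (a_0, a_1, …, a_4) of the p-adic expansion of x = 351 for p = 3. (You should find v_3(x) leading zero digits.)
(a_0, …, a_4) = (0, 0, 0, 1, 1)

v_3(351) = 3, so a_0 = ... = a_2 = 0. Factor out: x = 3^3 · u with u = 13 a unit in ℤ_3. Expand u iteratively via a_{v+i} = u_i mod 3, u_{i+1} = (u_i − a_{v+i})/3:
  u_0 = 13;  a_3 = 1;  u_1 = (u_0 − 1)/3 = 4
  u_1 = 4;  a_4 = 1;  u_2 = (u_1 − 1)/3 = 1
Digits: (0, 0, 0, 1, 1).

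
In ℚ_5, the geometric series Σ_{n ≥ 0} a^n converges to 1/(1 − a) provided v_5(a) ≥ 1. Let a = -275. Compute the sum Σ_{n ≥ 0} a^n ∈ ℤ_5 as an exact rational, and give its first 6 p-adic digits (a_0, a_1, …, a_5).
Σ a^n = 1/(1 − a) = 1/276;  first 6 digits = (1, 0, 4, 2, 0, 4)

v_5(a) = 2 ≥ 1, so the series converges in ℤ_5 to 1/(1 − a) = 1/(1 − (-275)) = 1/276. Expand this rational in ℤ_5: compute digits iteratively via d_i = x_i mod 5, x_{i+1} = (x_i − d_i)/5. The first 6 digits are (1, 0, 4, 2, 0, 4).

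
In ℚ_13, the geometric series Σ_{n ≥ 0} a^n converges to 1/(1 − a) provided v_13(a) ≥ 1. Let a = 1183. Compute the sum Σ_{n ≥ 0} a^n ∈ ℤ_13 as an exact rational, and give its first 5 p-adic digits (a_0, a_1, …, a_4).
Σ a^n = 1/(1 − a) = -1/1182;  first 5 digits = (1, 0, 7, 0, 10)

v_13(a) = 2 ≥ 1, so the series converges in ℤ_13 to 1/(1 − a) = 1/(1 − 1183) = -1/1182. Expand this rational in ℤ_13: compute digits iteratively via d_i = x_i mod 13, x_{i+1} = (x_i − d_i)/13. The first 5 digits are (1, 0, 7, 0, 10).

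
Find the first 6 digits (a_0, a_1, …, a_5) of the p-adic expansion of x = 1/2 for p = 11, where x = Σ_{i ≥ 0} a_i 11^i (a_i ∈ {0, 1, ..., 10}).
(a_0, …, a_5) = (6, 5, 5, 5, 5, 5)

v_11(1/2) = 0 (numerator and denominator both coprime to 11), so x ∈ ℤ_11^×. Compute digits iteratively via a_i = x_i mod 11, x_{i+1} = (x_i − a_i)/11, with x_0 = x:
  x_0 = 1/2;  a_0 = 6;  x_1 = (x_0 − 6)/11 = -1/2
  x_1 = -1/2;  a_1 = 5;  x_2 = (x_1 − 5)/11 = -1/2
  x_2 = -1/2;  a_2 = 5;  x_3 = (x_2 − 5)/11 = -1/2
  x_3 = -1/2;  a_3 = 5;  x_4 = (x_3 − 5)/11 = -1/2
  x_4 = -1/2;  a_4 = 5;  x_5 = (x_4 − 5)/11 = -1/2
  x_5 = -1/2;  a_5 = 5;  x_6 = (x_5 − 5)/11 = -1/2
Digits: (6, 5, 5, 5, 5, 5).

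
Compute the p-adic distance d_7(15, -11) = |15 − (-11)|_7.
d_7(15, -11) = 1

Step 1 — x − y = 15 − (-11) = 26. Step 2 — v_7(26) = 0 (factor: 26 = (7^0 · 26); the sign does not affect v_p). Step 3 — |x − y|_7 = 7^{0} = 1.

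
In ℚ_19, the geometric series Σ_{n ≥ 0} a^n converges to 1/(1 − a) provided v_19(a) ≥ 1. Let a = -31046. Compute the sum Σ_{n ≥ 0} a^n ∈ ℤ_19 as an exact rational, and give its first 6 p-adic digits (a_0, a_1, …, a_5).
Σ a^n = 1/(1 − a) = 1/31047;  first 6 digits = (1, 0, 9, 14, 4, 9)

v_19(a) = 2 ≥ 1, so the series converges in ℤ_19 to 1/(1 − a) = 1/(1 − (-31046)) = 1/31047. Expand this rational in ℤ_19: compute digits iteratively via d_i = x_i mod 19, x_{i+1} = (x_i − d_i)/19. The first 6 digits are (1, 0, 9, 14, 4, 9).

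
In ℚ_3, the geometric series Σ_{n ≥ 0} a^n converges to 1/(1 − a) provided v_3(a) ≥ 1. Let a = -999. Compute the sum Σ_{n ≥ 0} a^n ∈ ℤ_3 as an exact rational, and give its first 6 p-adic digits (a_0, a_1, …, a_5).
Σ a^n = 1/(1 − a) = 1/1000;  first 6 digits = (1, 0, 0, 2, 2, 1)

v_3(a) = 3 ≥ 1, so the series converges in ℤ_3 to 1/(1 − a) = 1/(1 − (-999)) = 1/1000. Expand this rational in ℤ_3: compute digits iteratively via d_i = x_i mod 3, x_{i+1} = (x_i − d_i)/3. The first 6 digits are (1, 0, 0, 2, 2, 1).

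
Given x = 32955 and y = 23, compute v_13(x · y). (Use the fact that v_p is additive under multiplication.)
v_13(757965) = 3

v_p(x) = 3 (factor: 32955 = 13^3 · 15); v_p(y) = 0 (factor: 23 = 13^0 · 23). Additivity: v_p(xy) = v_p(x) + v_p(y) = 3 + 0 = 3. (Direct check: xy = 757965 = 13^3 · (345).)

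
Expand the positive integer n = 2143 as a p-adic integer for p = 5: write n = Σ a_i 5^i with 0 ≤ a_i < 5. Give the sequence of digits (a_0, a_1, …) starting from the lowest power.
(a_0, a_1, …) = (3, 3, 0, 2, 3)

Repeated division by 5 gives the digits low-to-high: 2143 = 3 + 3·5^1 + 2·5^3 + 3·5^4. Digit sequence: (3, 3, 0, 2, 3).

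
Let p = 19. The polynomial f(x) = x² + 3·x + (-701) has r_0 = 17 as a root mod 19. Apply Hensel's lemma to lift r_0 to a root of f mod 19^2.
r_1 = 17 (mod 361)

Hensel: r_{i+1} = r_i − f(r_i)·(f′(r_i))^{-1} mod 19^{i+2}, f′(x) = 2x + 3. Iterate:
  r_0 = 17 (mod 19)
  r_1 = 17 (mod 361)
Final: r = 17 satisfies f(r) ≡ 0 mod 19^2.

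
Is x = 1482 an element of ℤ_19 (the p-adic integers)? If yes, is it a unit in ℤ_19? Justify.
x ∈ ℤ_19 but not a unit; v_19(x) = 1 > 0

ℤ_19 = {x ∈ ℚ_19 : v_19(x) ≥ 0} and ℤ_19^× = {x ∈ ℤ_19 : v_19(x) = 0}. Here v_19(1482) = v_19(num) − v_19(den) = 1; compare against these criteria.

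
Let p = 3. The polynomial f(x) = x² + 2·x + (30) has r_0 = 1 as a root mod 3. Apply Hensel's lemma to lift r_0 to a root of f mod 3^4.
r_3 = 31 (mod 81)

Hensel: r_{i+1} = r_i − f(r_i)·(f′(r_i))^{-1} mod 3^{i+2}, f′(x) = 2x + 2. Iterate:
  r_0 = 1 (mod 3)
  r_1 = 4 (mod 9)
  r_2 = 4 (mod 27)
  r_3 = 31 (mod 81)
Final: r = 31 satisfies f(r) ≡ 0 mod 3^4.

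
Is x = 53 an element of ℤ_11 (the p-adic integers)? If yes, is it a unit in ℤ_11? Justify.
x ∈ ℤ_11^× (unit); v_11(x) = 0

ℤ_11 = {x ∈ ℚ_11 : v_11(x) ≥ 0} and ℤ_11^× = {x ∈ ℤ_11 : v_11(x) = 0}. Here v_11(53) = v_11(num) − v_11(den) = 0; compare against these criteria.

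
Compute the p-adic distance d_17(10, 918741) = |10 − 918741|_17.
d_17(10, 918741) = 1/83521

Step 1 — x − y = 10 − 918741 = -918731. Step 2 — v_17(-918731) = 4 (factor: -918731 = −(17^4 · 11); the sign does not affect v_p). Step 3 — |x − y|_17 = 17^{-4} = 1/83521.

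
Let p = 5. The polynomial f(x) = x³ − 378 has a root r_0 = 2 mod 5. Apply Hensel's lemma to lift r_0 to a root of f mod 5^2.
r_1 = 12 (mod 25)

Hensel: r_{i+1} = r_i − f(r_i)/f′(r_i) mod 5^{i+2}, where f′(x) = 3x². Iterate:
  r_0 = 2 (mod 5)
  r_1 = 12 (mod 25)
Final: r = 12 with f(r) ≡ 0 mod 5^2.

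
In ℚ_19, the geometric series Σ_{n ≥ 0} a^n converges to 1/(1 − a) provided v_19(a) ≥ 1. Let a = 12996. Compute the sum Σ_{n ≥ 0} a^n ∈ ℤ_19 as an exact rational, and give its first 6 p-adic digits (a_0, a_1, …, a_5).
Σ a^n = 1/(1 − a) = -1/12995;  first 6 digits = (1, 0, 17, 1, 4, 11)

v_19(a) = 2 ≥ 1, so the series converges in ℤ_19 to 1/(1 − a) = 1/(1 − 12996) = -1/12995. Expand this rational in ℤ_19: compute digits iteratively via d_i = x_i mod 19, x_{i+1} = (x_i − d_i)/19. The first 6 digits are (1, 0, 17, 1, 4, 11).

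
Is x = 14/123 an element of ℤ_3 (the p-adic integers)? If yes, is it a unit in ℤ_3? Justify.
x ∉ ℤ_3 (v_3(x) = -1 < 0)

ℤ_3 = {x ∈ ℚ_3 : v_3(x) ≥ 0} and ℤ_3^× = {x ∈ ℤ_3 : v_3(x) = 0}. Here v_3(14/123) = v_3(num) − v_3(den) = -1; compare against these criteria.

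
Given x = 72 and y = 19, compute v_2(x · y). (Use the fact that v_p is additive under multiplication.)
v_2(1368) = 3

v_p(x) = 3 (factor: 72 = 2^3 · 9); v_p(y) = 0 (factor: 19 = 2^0 · 19). Additivity: v_p(xy) = v_p(x) + v_p(y) = 3 + 0 = 3. (Direct check: xy = 1368 = 2^3 · (171).)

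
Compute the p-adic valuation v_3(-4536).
v_3(-4536) = 4

v_3(n) is the largest exponent k such that 3^k divides n. Factor out: -4536 = -3^4 · 56. (Sign doesn't affect v_p.) So v_3(-4536) = 4.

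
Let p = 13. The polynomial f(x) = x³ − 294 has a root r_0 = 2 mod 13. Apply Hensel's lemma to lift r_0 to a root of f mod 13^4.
r_3 = 25404 (mod 28561)

Hensel: r_{i+1} = r_i − f(r_i)/f′(r_i) mod 13^{i+2}, where f′(x) = 3x². Iterate:
  r_0 = 2 (mod 13)
  r_1 = 54 (mod 169)
  r_2 = 1237 (mod 2197)
  r_3 = 25404 (mod 28561)
Final: r = 25404 with f(r) ≡ 0 mod 13^4.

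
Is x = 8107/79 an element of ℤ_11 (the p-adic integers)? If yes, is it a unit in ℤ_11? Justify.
x ∈ ℤ_11 but not a unit; v_11(x) = 2 > 0

ℤ_11 = {x ∈ ℚ_11 : v_11(x) ≥ 0} and ℤ_11^× = {x ∈ ℤ_11 : v_11(x) = 0}. Here v_11(8107/79) = v_11(num) − v_11(den) = 2; compare against these criteria.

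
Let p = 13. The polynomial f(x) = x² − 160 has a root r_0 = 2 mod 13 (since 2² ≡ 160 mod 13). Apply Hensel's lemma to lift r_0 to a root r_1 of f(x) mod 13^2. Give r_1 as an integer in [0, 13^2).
r_1 = 41 (mod 169)

Hensel's recurrence: r_{i+1} = r_i − f(r_i)·(f′(r_i))^{-1} mod 13^{i+2}, with f′(x) = 2x. Iterate:
  r_0 = 2 (mod 13)
  r_1 = 41 (mod 169)
Final: r_1 = 41, and one checks f(r_1) ≡ 0 mod 13^2.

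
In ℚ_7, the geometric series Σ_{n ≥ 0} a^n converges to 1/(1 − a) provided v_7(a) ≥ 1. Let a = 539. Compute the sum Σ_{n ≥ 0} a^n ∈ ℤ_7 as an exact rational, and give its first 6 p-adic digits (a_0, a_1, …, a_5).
Σ a^n = 1/(1 − a) = -1/538;  first 6 digits = (1, 0, 4, 1, 2, 3)

v_7(a) = 2 ≥ 1, so the series converges in ℤ_7 to 1/(1 − a) = 1/(1 − 539) = -1/538. Expand this rational in ℤ_7: compute digits iteratively via d_i = x_i mod 7, x_{i+1} = (x_i − d_i)/7. The first 6 digits are (1, 0, 4, 1, 2, 3).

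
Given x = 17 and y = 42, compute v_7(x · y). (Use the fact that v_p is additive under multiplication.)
v_7(714) = 1

v_p(x) = 0 (factor: 17 = 7^0 · 17); v_p(y) = 1 (factor: 42 = 7^1 · 6). Additivity: v_p(xy) = v_p(x) + v_p(y) = 0 + 1 = 1. (Direct check: xy = 714 = 7^1 · (102).)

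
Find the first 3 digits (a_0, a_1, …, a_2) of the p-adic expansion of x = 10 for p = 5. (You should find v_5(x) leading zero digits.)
(a_0, …, a_2) = (0, 2, 0)

v_5(10) = 1, so a_0 = ... = a_0 = 0. Factor out: x = 5^1 · u with u = 2 a unit in ℤ_5. Expand u iteratively via a_{v+i} = u_i mod 5, u_{i+1} = (u_i − a_{v+i})/5:
  u_0 = 2;  a_1 = 2;  u_1 = (u_0 − 2)/5 = 0
  u_1 = 0;  a_2 = 0;  u_2 = (u_1 − 0)/5 = 0
Digits: (0, 2, 0).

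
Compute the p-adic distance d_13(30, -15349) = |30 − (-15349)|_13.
d_13(30, -15349) = 1/2197

Step 1 — x − y = 30 − (-15349) = 15379. Step 2 — v_13(15379) = 3 (factor: 15379 = (13^3 · 7); the sign does not affect v_p). Step 3 — |x − y|_13 = 13^{-3} = 1/2197.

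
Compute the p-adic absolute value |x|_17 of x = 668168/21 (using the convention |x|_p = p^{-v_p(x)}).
|668168/21|_17 = 1/83521

Step 1 — compute v_17(x) by factoring powers of 17 out of the numerator and denominator: v_17(668168/21) = 4. Step 2 — apply |x|_p = p^{-v_p(x)} = 17^{-4} = 1/83521.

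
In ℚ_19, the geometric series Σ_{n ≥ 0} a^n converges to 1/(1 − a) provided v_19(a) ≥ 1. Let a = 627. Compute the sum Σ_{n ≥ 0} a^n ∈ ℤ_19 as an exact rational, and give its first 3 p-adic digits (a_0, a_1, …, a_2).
Σ a^n = 1/(1 − a) = -1/626;  first 3 digits = (1, 14, 7)

v_19(a) = 1 ≥ 1, so the series converges in ℤ_19 to 1/(1 − a) = 1/(1 − 627) = -1/626. Expand this rational in ℤ_19: compute digits iteratively via d_i = x_i mod 19, x_{i+1} = (x_i − d_i)/19. The first 3 digits are (1, 14, 7).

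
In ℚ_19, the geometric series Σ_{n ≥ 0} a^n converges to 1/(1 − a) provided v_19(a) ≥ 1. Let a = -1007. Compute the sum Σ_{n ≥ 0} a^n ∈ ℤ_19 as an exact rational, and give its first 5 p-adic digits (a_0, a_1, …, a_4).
Σ a^n = 1/(1 − a) = 1/1008;  first 5 digits = (1, 4, 13, 2, 9)

v_19(a) = 1 ≥ 1, so the series converges in ℤ_19 to 1/(1 − a) = 1/(1 − (-1007)) = 1/1008. Expand this rational in ℤ_19: compute digits iteratively via d_i = x_i mod 19, x_{i+1} = (x_i − d_i)/19. The first 5 digits are (1, 4, 13, 2, 9).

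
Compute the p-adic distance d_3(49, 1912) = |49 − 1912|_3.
d_3(49, 1912) = 1/81

Step 1 — x − y = 49 − 1912 = -1863. Step 2 — v_3(-1863) = 4 (factor: -1863 = −(3^4 · 23); the sign does not affect v_p). Step 3 — |x − y|_3 = 3^{-4} = 1/81.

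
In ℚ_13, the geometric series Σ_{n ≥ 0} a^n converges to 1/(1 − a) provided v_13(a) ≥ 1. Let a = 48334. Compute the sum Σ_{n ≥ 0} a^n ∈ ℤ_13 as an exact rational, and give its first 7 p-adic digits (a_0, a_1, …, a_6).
Σ a^n = 1/(1 − a) = -1/48333;  first 7 digits = (1, 0, 0, 9, 1, 0, 3)

v_13(a) = 3 ≥ 1, so the series converges in ℤ_13 to 1/(1 − a) = 1/(1 − 48334) = -1/48333. Expand this rational in ℤ_13: compute digits iteratively via d_i = x_i mod 13, x_{i+1} = (x_i − d_i)/13. The first 7 digits are (1, 0, 0, 9, 1, 0, 3).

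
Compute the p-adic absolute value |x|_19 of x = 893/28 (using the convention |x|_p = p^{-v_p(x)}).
|893/28|_19 = 1/19

Step 1 — compute v_19(x) by factoring powers of 19 out of the numerator and denominator: v_19(893/28) = 1. Step 2 — apply |x|_p = p^{-v_p(x)} = 19^{-1} = 1/19.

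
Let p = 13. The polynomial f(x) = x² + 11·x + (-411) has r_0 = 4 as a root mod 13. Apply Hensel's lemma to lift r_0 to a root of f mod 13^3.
r_2 = 1837 (mod 2197)

Hensel: r_{i+1} = r_i − f(r_i)·(f′(r_i))^{-1} mod 13^{i+2}, f′(x) = 2x + 11. Iterate:
  r_0 = 4 (mod 13)
  r_1 = 147 (mod 169)
  r_2 = 1837 (mod 2197)
Final: r = 1837 satisfies f(r) ≡ 0 mod 13^3.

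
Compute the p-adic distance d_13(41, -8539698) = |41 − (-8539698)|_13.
d_13(41, -8539698) = 1/371293

Step 1 — x − y = 41 − (-8539698) = 8539739. Step 2 — v_13(8539739) = 5 (factor: 8539739 = (13^5 · 23); the sign does not affect v_p). Step 3 — |x − y|_13 = 13^{-5} = 1/371293.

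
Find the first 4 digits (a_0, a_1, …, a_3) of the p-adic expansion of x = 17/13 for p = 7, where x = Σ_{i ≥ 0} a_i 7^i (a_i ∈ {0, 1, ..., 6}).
(a_0, …, a_3) = (4, 5, 3, 0)

v_7(17/13) = 0 (numerator and denominator both coprime to 7), so x ∈ ℤ_7^×. Compute digits iteratively via a_i = x_i mod 7, x_{i+1} = (x_i − a_i)/7, with x_0 = x:
  x_0 = 17/13;  a_0 = 4;  x_1 = (x_0 − 4)/7 = -5/13
  x_1 = -5/13;  a_1 = 5;  x_2 = (x_1 − 5)/7 = -10/13
  x_2 = -10/13;  a_2 = 3;  x_3 = (x_2 − 3)/7 = -7/13
  x_3 = -7/13;  a_3 = 0;  x_4 = (x_3 − 0)/7 = -1/13
Digits: (4, 5, 3, 0).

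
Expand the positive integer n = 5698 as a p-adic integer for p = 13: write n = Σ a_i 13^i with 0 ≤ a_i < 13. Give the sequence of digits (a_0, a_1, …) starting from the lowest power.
(a_0, a_1, …) = (4, 9, 7, 2)

Repeated division by 13 gives the digits low-to-high: 5698 = 4 + 9·13^1 + 7·13^2 + 2·13^3. Digit sequence: (4, 9, 7, 2).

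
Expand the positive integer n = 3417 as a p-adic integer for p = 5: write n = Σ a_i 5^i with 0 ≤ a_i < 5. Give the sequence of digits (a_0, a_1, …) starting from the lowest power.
(a_0, a_1, …) = (2, 3, 1, 2, 0, 1)

Repeated division by 5 gives the digits low-to-high: 3417 = 2 + 3·5^1 + 1·5^2 + 2·5^3 + 1·5^5. Digit sequence: (2, 3, 1, 2, 0, 1).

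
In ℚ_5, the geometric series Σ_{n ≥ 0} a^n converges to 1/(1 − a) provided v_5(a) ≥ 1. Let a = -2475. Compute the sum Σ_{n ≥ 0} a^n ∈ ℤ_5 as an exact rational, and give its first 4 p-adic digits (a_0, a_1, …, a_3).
Σ a^n = 1/(1 − a) = 1/2476;  first 4 digits = (1, 0, 1, 0)

v_5(a) = 2 ≥ 1, so the series converges in ℤ_5 to 1/(1 − a) = 1/(1 − (-2475)) = 1/2476. Expand this rational in ℤ_5: compute digits iteratively via d_i = x_i mod 5, x_{i+1} = (x_i − d_i)/5. The first 4 digits are (1, 0, 1, 0).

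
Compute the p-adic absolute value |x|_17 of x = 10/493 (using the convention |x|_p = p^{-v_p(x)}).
|10/493|_17 = 17

Step 1 — compute v_17(x) by factoring powers of 17 out of the numerator and denominator: v_17(10/493) = -1. Step 2 — apply |x|_p = p^{-v_p(x)} = 17^{1} = 17.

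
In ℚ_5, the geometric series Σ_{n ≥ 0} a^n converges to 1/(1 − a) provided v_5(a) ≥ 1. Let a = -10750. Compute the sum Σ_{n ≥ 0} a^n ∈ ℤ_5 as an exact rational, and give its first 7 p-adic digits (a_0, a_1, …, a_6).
Σ a^n = 1/(1 − a) = 1/10751;  first 7 digits = (1, 0, 0, 4, 2, 1, 0)

v_5(a) = 3 ≥ 1, so the series converges in ℤ_5 to 1/(1 − a) = 1/(1 − (-10750)) = 1/10751. Expand this rational in ℤ_5: compute digits iteratively via d_i = x_i mod 5, x_{i+1} = (x_i − d_i)/5. The first 7 digits are (1, 0, 0, 4, 2, 1, 0).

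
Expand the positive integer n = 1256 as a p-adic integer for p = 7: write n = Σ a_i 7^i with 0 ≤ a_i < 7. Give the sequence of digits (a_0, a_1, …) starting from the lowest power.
(a_0, a_1, …) = (3, 4, 4, 3)

Repeated division by 7 gives the digits low-to-high: 1256 = 3 + 4·7^1 + 4·7^2 + 3·7^3. Digit sequence: (3, 4, 4, 3).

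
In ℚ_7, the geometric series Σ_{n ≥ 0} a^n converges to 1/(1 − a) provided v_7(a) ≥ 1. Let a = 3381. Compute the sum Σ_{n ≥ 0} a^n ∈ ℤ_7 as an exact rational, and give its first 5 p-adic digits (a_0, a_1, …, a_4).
Σ a^n = 1/(1 − a) = -1/3380;  first 5 digits = (1, 0, 6, 2, 2)

v_7(a) = 2 ≥ 1, so the series converges in ℤ_7 to 1/(1 − a) = 1/(1 − 3381) = -1/3380. Expand this rational in ℤ_7: compute digits iteratively via d_i = x_i mod 7, x_{i+1} = (x_i − d_i)/7. The first 5 digits are (1, 0, 6, 2, 2).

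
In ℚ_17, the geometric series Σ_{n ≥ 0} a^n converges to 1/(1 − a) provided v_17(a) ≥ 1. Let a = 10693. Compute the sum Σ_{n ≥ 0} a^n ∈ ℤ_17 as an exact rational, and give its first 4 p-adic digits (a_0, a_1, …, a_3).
Σ a^n = 1/(1 − a) = -1/10692;  first 4 digits = (1, 0, 3, 2)

v_17(a) = 2 ≥ 1, so the series converges in ℤ_17 to 1/(1 − a) = 1/(1 − 10693) = -1/10692. Expand this rational in ℤ_17: compute digits iteratively via d_i = x_i mod 17, x_{i+1} = (x_i − d_i)/17. The first 4 digits are (1, 0, 3, 2).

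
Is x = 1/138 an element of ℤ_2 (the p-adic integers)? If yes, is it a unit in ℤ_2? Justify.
x ∉ ℤ_2 (v_2(x) = -1 < 0)

ℤ_2 = {x ∈ ℚ_2 : v_2(x) ≥ 0} and ℤ_2^× = {x ∈ ℤ_2 : v_2(x) = 0}. Here v_2(1/138) = v_2(num) − v_2(den) = -1; compare against these criteria.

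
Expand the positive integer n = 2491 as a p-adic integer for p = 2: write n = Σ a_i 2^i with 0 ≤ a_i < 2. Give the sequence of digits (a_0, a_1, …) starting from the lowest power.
(a_0, a_1, …) = (1, 1, 0, 1, 1, 1, 0, 1, 1, 0, 0, 1)

Repeated division by 2 gives the digits low-to-high: 2491 = 1 + 1·2^1 + 1·2^3 + 1·2^4 + 1·2^5 + 1·2^7 + 1·2^8 + 1·2^11. Digit sequence: (1, 1, 0, 1, 1, 1, 0, 1, 1, 0, 0, 1).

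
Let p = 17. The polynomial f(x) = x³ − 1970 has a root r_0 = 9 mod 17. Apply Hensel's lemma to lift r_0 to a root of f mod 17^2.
r_1 = 26 (mod 289)

Hensel: r_{i+1} = r_i − f(r_i)/f′(r_i) mod 17^{i+2}, where f′(x) = 3x². Iterate:
  r_0 = 9 (mod 17)
  r_1 = 26 (mod 289)
Final: r = 26 with f(r) ≡ 0 mod 17^2.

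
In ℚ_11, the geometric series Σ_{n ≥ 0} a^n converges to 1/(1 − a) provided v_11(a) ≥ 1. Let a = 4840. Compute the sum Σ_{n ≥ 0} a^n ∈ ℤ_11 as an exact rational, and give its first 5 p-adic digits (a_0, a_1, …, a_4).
Σ a^n = 1/(1 − a) = -1/4839;  first 5 digits = (1, 0, 7, 3, 5)

v_11(a) = 2 ≥ 1, so the series converges in ℤ_11 to 1/(1 − a) = 1/(1 − 4840) = -1/4839. Expand this rational in ℤ_11: compute digits iteratively via d_i = x_i mod 11, x_{i+1} = (x_i − d_i)/11. The first 5 digits are (1, 0, 7, 3, 5).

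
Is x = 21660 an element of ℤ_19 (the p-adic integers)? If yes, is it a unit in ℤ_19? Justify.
x ∈ ℤ_19 but not a unit; v_19(x) = 2 > 0

ℤ_19 = {x ∈ ℚ_19 : v_19(x) ≥ 0} and ℤ_19^× = {x ∈ ℤ_19 : v_19(x) = 0}. Here v_19(21660) = v_19(num) − v_19(den) = 2; compare against these criteria.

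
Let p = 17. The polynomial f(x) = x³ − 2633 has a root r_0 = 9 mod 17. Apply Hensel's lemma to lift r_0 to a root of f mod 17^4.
r_3 = 61311 (mod 83521)

Hensel: r_{i+1} = r_i − f(r_i)/f′(r_i) mod 17^{i+2}, where f′(x) = 3x². Iterate:
  r_0 = 9 (mod 17)
  r_1 = 43 (mod 289)
  r_2 = 2355 (mod 4913)
  r_3 = 61311 (mod 83521)
Final: r = 61311 with f(r) ≡ 0 mod 17^4.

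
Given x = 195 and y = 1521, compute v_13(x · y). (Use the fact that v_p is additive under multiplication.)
v_13(296595) = 3

v_p(x) = 1 (factor: 195 = 13^1 · 15); v_p(y) = 2 (factor: 1521 = 13^2 · 9). Additivity: v_p(xy) = v_p(x) + v_p(y) = 1 + 2 = 3. (Direct check: xy = 296595 = 13^3 · (135).)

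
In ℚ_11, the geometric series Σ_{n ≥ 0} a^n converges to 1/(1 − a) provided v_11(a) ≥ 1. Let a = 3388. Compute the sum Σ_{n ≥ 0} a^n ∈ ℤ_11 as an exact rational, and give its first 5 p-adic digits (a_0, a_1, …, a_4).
Σ a^n = 1/(1 − a) = -1/3387;  first 5 digits = (1, 0, 6, 2, 3)

v_11(a) = 2 ≥ 1, so the series converges in ℤ_11 to 1/(1 − a) = 1/(1 − 3388) = -1/3387. Expand this rational in ℤ_11: compute digits iteratively via d_i = x_i mod 11, x_{i+1} = (x_i − d_i)/11. The first 5 digits are (1, 0, 6, 2, 3).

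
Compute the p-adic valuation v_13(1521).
v_13(1521) = 2

v_13(n) is the largest exponent k such that 13^k divides n. Factor out: 1521 = 13^2 · 9. (Sign doesn't affect v_p.) So v_13(1521) = 2.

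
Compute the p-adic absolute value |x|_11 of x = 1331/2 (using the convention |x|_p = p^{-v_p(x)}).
|1331/2|_11 = 1/1331

Step 1 — compute v_11(x) by factoring powers of 11 out of the numerator and denominator: v_11(1331/2) = 3. Step 2 — apply |x|_p = p^{-v_p(x)} = 11^{-3} = 1/1331.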